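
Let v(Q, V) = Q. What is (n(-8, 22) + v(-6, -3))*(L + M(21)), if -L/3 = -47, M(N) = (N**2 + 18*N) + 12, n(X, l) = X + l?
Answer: 7776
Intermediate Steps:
M(N) = 12 + N**2 + 18*N
L = 141 (L = -3*(-47) = 141)
(n(-8, 22) + v(-6, -3))*(L + M(21)) = ((-8 + 22) - 6)*(141 + (12 + 21**2 + 18*21)) = (14 - 6)*(141 + (12 + 441 + 378)) = 8*(141 + 831) = 8*972 = 7776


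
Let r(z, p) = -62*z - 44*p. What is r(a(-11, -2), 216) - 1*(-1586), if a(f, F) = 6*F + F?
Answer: -7050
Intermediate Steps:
a(f, F) = 7*F
r(a(-11, -2), 216) - 1*(-1586) = (-434*(-2) - 44*216) - 1*(-1586) = (-62*(-14) - 9504) + 1586 = (868 - 9504) + 1586 = -8636 + 1586 = -7050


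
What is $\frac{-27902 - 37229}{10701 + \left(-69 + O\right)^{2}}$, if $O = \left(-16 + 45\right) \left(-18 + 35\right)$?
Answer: $- \frac{65131}{190477} \approx -0.34194$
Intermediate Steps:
$O = 493$ ($O = 29 \cdot 17 = 493$)
$\frac{-27902 - 37229}{10701 + \left(-69 + O\right)^{2}} = \frac{-27902 - 37229}{10701 + \left(-69 + 493\right)^{2}} = - \frac{65131}{10701 + 424^{2}} = - \frac{65131}{10701 + 179776} = - \frac{65131}{190477}$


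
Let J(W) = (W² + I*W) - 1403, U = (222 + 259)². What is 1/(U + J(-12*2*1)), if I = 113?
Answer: 1/227822 ≈ 4.3894e-6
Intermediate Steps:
U = 231361 (U = 481² = 231361)
J(W) = -1403 + W² + 113*W (J(W) = (W² + 113*W) - 1403 = -1403 + W² + 113*W)
1/(U + J(-12*2*1)) = 1/(231361 + (-1403 + (-12*2*1)² + 113*(-12*2*1))) = 1/(231361 + (-1403 + (-24*1)² + 113*(-24*1))) = 1/(231361 + (-1403 + (-24)² + 113*(-24))) = 1/(231361 + (-1403 + 576 - 2712)) = 1/(231361 - 3539) = 1/227822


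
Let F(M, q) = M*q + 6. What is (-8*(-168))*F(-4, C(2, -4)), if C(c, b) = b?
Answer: 29568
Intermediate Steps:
F(M, q) = 6 + M*q
(-8*(-168))*F(-4, C(2, -4)) = (-8*(-168))*(6 - 4*(-4)) = 1344*(6 + 16) = 1344*22 = 29568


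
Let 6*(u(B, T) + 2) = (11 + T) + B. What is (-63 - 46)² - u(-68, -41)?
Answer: 35698/3 ≈ 11899.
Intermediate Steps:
u(B, T) = -⅙ + B/6 + T/6 (u(B, T) = -2 + ((11 + T) + B)/6 = -2 + (11 + B + T)/6 = -2 + (11/6 + B/6 + T/6) = -⅙ + B/6 + T/6)
(-63 - 46)² - u(-68, -41) = (-63 - 46)² - (-⅙ + (⅙)*(-68) + (⅙)*(-41)) = (-109)² - (-⅙ - 34/3 - 41/6) = 11881 - 1*(-55/3) = 11881 + 55/3 = 35698/3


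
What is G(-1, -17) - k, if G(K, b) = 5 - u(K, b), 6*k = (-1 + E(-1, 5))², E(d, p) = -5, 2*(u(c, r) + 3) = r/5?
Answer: 37/10 ≈ 3.7000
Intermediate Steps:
u(c, r) = -3 + r/10 (u(c, r) = -3 + (r/5)/2 = -3 + r/10)
k = 6 (k = (-1 - 5)²/6 = (⅙)*(-6)² = (⅙)*36 = 6)
G(K, b) = 8 - b/10 (G(K, b) = 5 - (-3 + b/10) = 5 + (3 - b/10) = 8 - b/10)
G(-1, -17) - k = (8 - ⅒*(-17)) - 1*6 = (8 + 17/10) - 6 = 97/10 - 6 = 37/10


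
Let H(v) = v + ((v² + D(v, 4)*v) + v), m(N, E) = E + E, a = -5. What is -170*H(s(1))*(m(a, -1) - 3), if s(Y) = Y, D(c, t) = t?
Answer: 5950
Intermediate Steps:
m(N, E) = 2*E
H(v) = v² + 6*v (H(v) = v + ((v² + 4*v) + v) = v + (v² + 5*v) = v² + 6*v)
-170*H(s(1))*(m(a, -1) - 3) = -170*1*(6 + 1)*(2*(-1) - 3) = -170*1*7*(-2 - 3) = -1190*(-5) = -170*(-35) = 5950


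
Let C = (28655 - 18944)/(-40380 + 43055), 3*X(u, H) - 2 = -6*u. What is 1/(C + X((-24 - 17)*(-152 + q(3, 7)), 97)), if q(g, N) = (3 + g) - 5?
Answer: -8025/99331067 ≈ -8.0790e-5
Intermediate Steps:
q(g, N) = -2 + g
X(u, H) = ⅔ - 2*u (X(u, H) = ⅔ + (-6*u)/3 = ⅔ - 2*u)
C = 9711/2675 ≈ 3.6303
1/(C + X((-24 - 17)*(-152 + q(3, 7)), 97)) = 1/(9711/2675 + (⅔ - 2*(-24 - 17)*(-152 + (-2 + 3)))) = 1/(9711/2675 + (⅔ - (-82)*(-152 + 1))) = 1/(9711/2675 + (⅔ - (-82)*(-151))) = 1/(9711/2675 + (⅔ - 2*6191)) = 1/(9711/2675 + (⅔ - 12382)) = 1/(9711/2675 - 37144/3) = 1/(-99331067/8025) = -8025/99331067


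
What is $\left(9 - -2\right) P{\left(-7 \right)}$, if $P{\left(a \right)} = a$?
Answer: $-77$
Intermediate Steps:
$\left(9 - -2\right) P{\left(-7 \right)} = \left(9 - -2\right) \left(-7\right) = \left(9 + 2\right) \left(-7\right) = 11 \left(-7\right) = -77$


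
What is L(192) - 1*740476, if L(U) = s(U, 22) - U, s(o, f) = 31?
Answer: -740637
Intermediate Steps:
L(U) = 31 - U
L(192) - 1*740476 = (31 - 1*192) - 1*740476 = (31 - 192) - 740476 = -161 - 740476 = -740637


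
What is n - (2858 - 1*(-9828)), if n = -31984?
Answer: -44670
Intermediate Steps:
n - (2858 - 1*(-9828)) = -31984 - (2858 - 1*(-9828)) = -31984 - (2858 + 9828) = -31984 - 1*12686 = -31984 - 12686 = -44670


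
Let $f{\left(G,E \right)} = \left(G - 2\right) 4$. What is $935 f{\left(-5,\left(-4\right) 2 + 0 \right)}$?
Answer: $-26180$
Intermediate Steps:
$f{\left(G,E \right)} = -8 + 4 G$ ($f{\left(G,E \right)} = \left(-2 + G\right) 4 = -8 + 4 G$)
$935 f{\left(-5,\left(-4\right) 2 + 0 \right)} = 935 \left(-8 + 4 \left(-5\right)\right) = 935 \left(-8 - 20\right) = 935 \left(-28\right) = -26180$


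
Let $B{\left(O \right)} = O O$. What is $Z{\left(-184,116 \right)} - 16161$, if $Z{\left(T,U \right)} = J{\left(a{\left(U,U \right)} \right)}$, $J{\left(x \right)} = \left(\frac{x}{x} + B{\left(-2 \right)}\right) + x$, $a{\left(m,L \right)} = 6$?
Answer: $-16150$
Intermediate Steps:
$B{\left(O \right)} = O^{2}$
$J{\left(x \right)} = 5 + x$ ($J{\left(x \right)} = \left(\frac{x}{x} + \left(-2\right)^{2}\right) + x = \left(1 + 4\right) + x = 5 + x$)
$Z{\left(T,U \right)} = 11$ ($Z{\left(T,U \right)} = 5 + 6 = 11$)
$Z{\left(-184,116 \right)} - 16161 = 11 - 16161 = -16150$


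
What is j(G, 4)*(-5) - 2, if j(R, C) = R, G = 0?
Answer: -2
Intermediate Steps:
j(G, 4)*(-5) - 2 = 0*(-5) - 2 = 0 - 2 = -2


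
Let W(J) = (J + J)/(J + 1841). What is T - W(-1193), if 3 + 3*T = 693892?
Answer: 74941205/324 ≈ 2.3130e+5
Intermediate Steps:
T = 693889/3 (T = -1 + (⅓)*693892 = -1 + 693892/3 = 693889/3 ≈ 2.3130e+5)
W(J) = 2*J/(1841 + J) (W(J) = (2*J)/(1841 + J) = 2*J/(1841 + J))
T - W(-1193) = 693889/3 - 2*(-1193)/(1841 - 1193) = 693889/3 - 2*(-1193)/648 = 693889/3 - 1*(-1193/324) = 693889/3 + 1193/324 = 74941205/324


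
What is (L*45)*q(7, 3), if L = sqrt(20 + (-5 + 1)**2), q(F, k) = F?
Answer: 1890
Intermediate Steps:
L = 6 (L = sqrt(20 + (-4)**2) = sqrt(20 + 16) = sqrt(36) = 6)
(L*45)*q(7, 3) = (6*45)*7 = 270*7 = 1890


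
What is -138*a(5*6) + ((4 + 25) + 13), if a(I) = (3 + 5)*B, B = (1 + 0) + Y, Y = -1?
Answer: 42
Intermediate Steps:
B = 0 (B = (1 + 0) - 1 = 1 - 1 = 0)
a(I) = 0 (a(I) = (3 + 5)*0 = 8*0 = 0)
-138*a(5*6) + ((4 + 25) + 13) = -138*0 + ((4 + 25) + 13) = 0 + (29 + 13) = 0 + 42 = 42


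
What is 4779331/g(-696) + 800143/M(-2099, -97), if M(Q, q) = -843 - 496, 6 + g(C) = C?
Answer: -535478815/72306 ≈ -7405.7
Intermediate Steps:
g(C) = -6 + C
M(Q, q) = -1339
4779331/g(-696) + 800143/M(-2099, -97) = 4779331/(-6 - 696) + 800143/(-1339) = 4779331/(-702) + 800143*(-1/1339) = 4779331*(-1/702) - 800143/1339 = -4779331/702 - 800143/1339 = -535478815/72306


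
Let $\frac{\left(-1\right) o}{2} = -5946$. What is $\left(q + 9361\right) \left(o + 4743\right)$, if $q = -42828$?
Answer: $-556723545$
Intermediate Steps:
$o = 11892$ ($o = \left(-2\right) \left(-5946\right) = 11892$)
$\left(q + 9361\right) \left(o + 4743\right) = \left(-42828 + 9361\right) \left(11892 + 4743\right) = \left(-33467\right) 16635 = -556723545$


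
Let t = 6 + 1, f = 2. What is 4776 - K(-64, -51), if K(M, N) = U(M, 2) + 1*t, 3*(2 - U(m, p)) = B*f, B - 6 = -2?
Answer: 14309/3 ≈ 4769.7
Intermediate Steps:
t = 7
B = 4 (B = 6 - 2 = 4)
U(m, p) = -2/3 (U(m, p) = 2 - 4*2/3 = 2 - 1/3*8 = 2 - 8/3 = -2/3)
K(M, N) = 19/3 (K(M, N) = -2/3 + 1*7 = -2/3 + 7 = 19/3)
4776 - K(-64, -51) = 4776 - 1*19/3 = 4776 - 19/3 = 14309/3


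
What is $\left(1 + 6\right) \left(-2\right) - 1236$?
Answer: $-1250$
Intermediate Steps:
$\left(1 + 6\right) \left(-2\right) - 1236 = 7 \left(-2\right) - 1236 = -14 - 1236 = -1250$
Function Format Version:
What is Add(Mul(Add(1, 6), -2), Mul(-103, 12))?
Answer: -1250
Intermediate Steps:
Add(Mul(Add(1, 6), -2), Mul(-103, 12)) = Add(Mul(7, -2), -1236) = Add(-14, -1236) = -1250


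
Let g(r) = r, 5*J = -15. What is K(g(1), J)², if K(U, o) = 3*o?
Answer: 81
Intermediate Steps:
J = -3 (J = (⅕)*(-15) = -3)
K(g(1), J)² = (3*(-3))² = (-9)² = 81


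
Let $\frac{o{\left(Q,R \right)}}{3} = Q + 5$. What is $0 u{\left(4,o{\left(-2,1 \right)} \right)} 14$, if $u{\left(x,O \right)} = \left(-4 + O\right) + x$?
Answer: $0$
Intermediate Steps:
$o{\left(Q,R \right)} = 15 + 3 Q$ ($o{\left(Q,R \right)} = 3 \left(Q + 5\right) = 3 \left(5 + Q\right) = 15 + 3 Q$)
$u{\left(x,O \right)} = -4 + O + x$
$0 u{\left(4,o{\left(-2,1 \right)} \right)} 14 = 0 \left(-4 + \left(15 + 3 \left(-2\right)\right) + 4\right) 14 = 0 \left(-4 + \left(15 - 6\right) + 4\right) 14 = 0 \left(-4 + 9 + 4\right) 14 = 0 \cdot 9 \cdot 14 = 0 \cdot 14 = 0$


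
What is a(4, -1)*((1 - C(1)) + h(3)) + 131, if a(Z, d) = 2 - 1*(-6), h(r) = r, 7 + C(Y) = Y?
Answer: 211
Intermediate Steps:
C(Y) = -7 + Y
a(Z, d) = 8 (a(Z, d) = 2 + 6 = 8)
a(4, -1)*((1 - C(1)) + h(3)) + 131 = 8*((1 - (-7 + 1)) + 3) + 131 = 8*((1 - 1*(-6)) + 3) + 131 = 8*((1 + 6) + 3) + 131 = 8*(7 + 3) + 131 = 8*10 + 131 = 80 + 131 = 211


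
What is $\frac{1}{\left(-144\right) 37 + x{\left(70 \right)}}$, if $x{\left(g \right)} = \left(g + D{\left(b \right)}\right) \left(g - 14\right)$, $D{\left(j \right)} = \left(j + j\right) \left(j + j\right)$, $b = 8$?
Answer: $\frac{1}{12928} \approx 7.7351 \cdot 10^{-5}$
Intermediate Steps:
$D{\left(j \right)} = 4 j^{2}$ ($D{\left(j \right)} = 2 j 2 j = 4 j^{2}$)
$x{\left(g \right)} = \left(-14 + g\right) \left(256 + g\right)$ ($x{\left(g \right)} = \left(g + 4 \cdot 8^{2}\right) \left(g - 14\right) = \left(g + 4 \cdot 64\right) \left(-14 + g\right) = \left(g + 256\right) \left(-14 + g\right) = \left(256 + g\right) \left(-14 + g\right) = \left(-14 + g\right) \left(256 + g\right)$)
$\frac{1}{\left(-144\right) 37 + x{\left(70 \right)}} = \frac{1}{\left(-144\right) 37 + \left(-3584 + 70^{2} + 242 \cdot 70\right)} = \frac{1}{-5328 + \left(-3584 + 4900 + 16940\right)} = \frac{1}{-5328 + 18256} = \frac{1}{12928}$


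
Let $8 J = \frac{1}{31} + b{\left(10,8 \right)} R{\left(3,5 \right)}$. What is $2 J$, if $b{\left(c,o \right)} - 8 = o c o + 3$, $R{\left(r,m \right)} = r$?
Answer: $\frac{15136}{31} \approx 488.26$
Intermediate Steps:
$b{\left(c,o \right)} = 11 + c o^{2}$ ($b{\left(c,o \right)} = 8 + \left(o c o + 3\right) = 8 + \left(c o o + 3\right) = 8 + \left(c o^{2} + 3\right) = 8 + \left(3 + c o^{2}\right) = 11 + c o^{2}$)
$J = \frac{7568}{31}$ ($J = \frac{\frac{1}{31} + \left(11 + 10 \cdot 8^{2}\right) 3}{8} = \frac{\frac{1}{31} + \left(11 + 10 \cdot 64\right) 3}{8} = \frac{\frac{1}{31} + \left(11 + 640\right) 3}{8} = \frac{\frac{1}{31} + 651 \cdot 3}{8} = \frac{\frac{1}{31} + 1953}{8} = \frac{1}{8} \cdot \frac{60544}{31} = \frac{7568}{31} \approx 244.13$)
$2 J = 2 \cdot \frac{7568}{31} = \frac{15136}{31}$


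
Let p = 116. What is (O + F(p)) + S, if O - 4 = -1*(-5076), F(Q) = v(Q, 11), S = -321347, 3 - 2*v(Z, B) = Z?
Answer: -632647/2 ≈ -3.1632e+5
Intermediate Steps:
v(Z, B) = 3/2 - Z/2
F(Q) = 3/2 - Q/2
O = 5080 (O = 4 - 1*(-5076) = 4 + 5076 = 5080)
(O + F(p)) + S = (5080 + (3/2 - ½*116)) - 321347 = (5080 + (3/2 - 58)) - 321347 = (5080 - 113/2) - 321347 = 10047/2 - 321347 = -632647/2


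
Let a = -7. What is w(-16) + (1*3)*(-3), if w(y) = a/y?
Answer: -137/16 ≈ -8.5625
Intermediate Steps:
w(y) = -7/y
w(-16) + (1*3)*(-3) = -7/(-16) + (1*3)*(-3) = -7*(-1/16) + 3*(-3) = 7/16 - 9 = -137/16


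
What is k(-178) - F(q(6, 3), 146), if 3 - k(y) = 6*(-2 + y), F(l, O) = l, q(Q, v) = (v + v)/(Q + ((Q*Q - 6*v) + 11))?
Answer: 37899/35 ≈ 1082.8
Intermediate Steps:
q(Q, v) = 2*v/(11 + Q + Q**2 - 6*v) (q(Q, v) = (2*v)/(Q + ((Q**2 - 6*v) + 11)) = (2*v)/(Q + (11 + Q**2 - 6*v)) = (2*v)/(11 + Q + Q**2 - 6*v) = 2*v/(11 + Q + Q**2 - 6*v))
k(y) = 15 - 6*y (k(y) = 3 - 6*(-2 + y) = 3 - (-12 + 6*y) = 3 + (12 - 6*y) = 15 - 6*y)
k(-178) - F(q(6, 3), 146) = (15 - 6*(-178)) - 2*3/(11 + 6 + 6**2 - 6*3) = (15 + 1068) - 2*3/(11 + 6 + 36 - 18) = 1083 - 2*3/35 = 1083 - 1*6/35 = 1083 - 6/35 = 37899/35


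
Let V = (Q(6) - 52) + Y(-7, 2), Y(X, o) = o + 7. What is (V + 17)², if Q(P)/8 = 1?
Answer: 324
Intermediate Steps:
Q(P) = 8 (Q(P) = 8*1 = 8)
Y(X, o) = 7 + o
V = -35 (V = (8 - 52) + (7 + 2) = -44 + 9 = -35)
(V + 17)² = (-35 + 17)² = (-18)² = 324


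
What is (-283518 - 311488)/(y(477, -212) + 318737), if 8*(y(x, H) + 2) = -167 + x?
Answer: -2380024/1275095 ≈ -1.8665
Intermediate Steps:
y(x, H) = -183/8 + x/8 (y(x, H) = -2 + (-167 + x)/8 = -2 + (-167/8 + x/8) = -183/8 + x/8)
(-283518 - 311488)/(y(477, -212) + 318737) = (-283518 - 311488)/((-183/8 + (⅛)*477) + 318737) = -595006/((-183/8 + 477/8) + 318737) = -595006/(147/4 + 318737) = -595006/1275095/4 = -595006*4/1275095 = -2380024/1275095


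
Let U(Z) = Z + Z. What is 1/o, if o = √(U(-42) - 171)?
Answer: -I*√255/255 ≈ -0.062622*I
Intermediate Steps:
U(Z) = 2*Z
o = I*√255 (o = √(2*(-42) - 171) = √(-84 - 171) = √(-255) = I*√255 ≈ 15.969*I)
1/o = 1/(I*√255) = -I*√255/255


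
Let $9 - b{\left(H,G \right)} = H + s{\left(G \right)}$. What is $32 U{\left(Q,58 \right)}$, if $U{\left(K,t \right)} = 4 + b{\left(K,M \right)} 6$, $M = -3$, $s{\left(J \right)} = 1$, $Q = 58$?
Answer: $-9472$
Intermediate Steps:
$b{\left(H,G \right)} = 8 - H$ ($b{\left(H,G \right)} = 9 - \left(H + 1\right) = 9 - \left(1 + H\right) = 8 - H$)
$U{\left(K,t \right)} = 52 - 6 K$ ($U{\left(K,t \right)} = 4 + \left(8 - K\right) 6 = 4 - \left(-48 + 6 K\right) = 52 - 6 K$)
$32 U{\left(Q,58 \right)} = 32 \left(52 - 348\right) = 32 \left(-296\right) = -9472$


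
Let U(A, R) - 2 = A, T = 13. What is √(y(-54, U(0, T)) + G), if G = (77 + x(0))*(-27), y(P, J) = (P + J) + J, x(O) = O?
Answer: I*√2129 ≈ 46.141*I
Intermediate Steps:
U(A, R) = 2 + A
y(P, J) = P + 2*J (y(P, J) = (J + P) + J = P + 2*J)
G = -2079 (G = (77 + 0)*(-27) = 77*(-27) = -2079)
√(y(-54, U(0, T)) + G) = √((-54 + 2*(2 + 0)) - 2079) = √((-54 + 2*2) - 2079) = √((-54 + 4) - 2079) = √(-50 - 2079) = √(-2129) = I*√2129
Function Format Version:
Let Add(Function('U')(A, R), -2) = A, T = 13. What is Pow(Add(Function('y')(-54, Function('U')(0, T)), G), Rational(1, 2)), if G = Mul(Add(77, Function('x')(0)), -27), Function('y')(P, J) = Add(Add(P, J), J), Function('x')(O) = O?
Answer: Mul(I, Pow(2129, Rational(1, 2))) ≈ Mul(46.141, I)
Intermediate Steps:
Function('U')(A, R) = Add(2, A)
Function('y')(P, J) = Add(P, Mul(2, J)) (Function('y')(P, J) = Add(Add(J, P), J) = Add(P, Mul(2, J)))
G = -2079 (G = Mul(Add(77, 0), -27) = Mul(77, -27) = -2079)
Pow(Add(Function('y')(-54, Function('U')(0, T)), G), Rational(1, 2)) = Pow(Add(Add(-54, Mul(2, Add(2, 0))), -2079), Rational(1, 2)) = Pow(Add(Add(-54, Mul(2, 2)), -2079), Rational(1, 2)) = Pow(Add(Add(-54, 4), -2079), Rational(1, 2)) = Pow(Add(-50, -2079), Rational(1, 2)) = Pow(-2129, Rational(1, 2)) = Mul(I, Pow(2129, Rational(1, 2)))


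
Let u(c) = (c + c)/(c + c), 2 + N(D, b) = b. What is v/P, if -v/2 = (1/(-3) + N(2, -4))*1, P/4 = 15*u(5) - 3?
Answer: 19/72 ≈ 0.26389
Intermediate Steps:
N(D, b) = -2 + b
u(c) = 1 (u(c) = (2*c)/((2*c)) = (2*c)*(1/(2*c)) = 1)
P = 48 (P = 4*(15*1 - 3) = 4*(15 - 3) = 4*12 = 48)
v = 38/3 (v = -2*(1/(-3) + (-2 - 4)) = -2*(1*(-⅓) - 6) = -2*(-⅓ - 6) = -(-38)/3 = -2*(-19/3) = 38/3 ≈ 12.667)
v/P = (38/3)/48 = (38/3)*(1/48) = 19/72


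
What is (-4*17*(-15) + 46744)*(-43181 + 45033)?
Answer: 88458928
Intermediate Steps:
(-4*17*(-15) + 46744)*(-43181 + 45033) = (-68*(-15) + 46744)*1852 = (1020 + 46744)*1852 = 47764*1852 = 88458928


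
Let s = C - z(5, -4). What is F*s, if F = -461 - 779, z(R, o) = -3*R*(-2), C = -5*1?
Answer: 43400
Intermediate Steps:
C = -5
z(R, o) = 6*R
F = -1240
s = -35 (s = -5 - 6*5 = -5 - 1*30 = -5 - 30 = -35)
F*s = -1240*(-35) = 43400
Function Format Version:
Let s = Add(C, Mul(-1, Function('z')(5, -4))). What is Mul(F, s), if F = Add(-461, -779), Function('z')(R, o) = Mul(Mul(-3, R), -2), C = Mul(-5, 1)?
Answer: 43400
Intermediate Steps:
C = -5
Function('z')(R, o) = Mul(6, R)
F = -1240
s = -35 (s = Add(-5, Mul(-1, Mul(6, 5))) = Add(-5, Mul(-1, 30)) = Add(-5, -30) = -35)
Mul(F, s) = Mul(-1240, -35) = 43400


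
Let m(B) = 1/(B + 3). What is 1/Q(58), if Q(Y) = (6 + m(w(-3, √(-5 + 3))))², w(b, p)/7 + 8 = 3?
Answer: 1024/36481 ≈ 0.028069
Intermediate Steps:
w(b, p) = -35 (w(b, p) = -56 + 7*3 = -56 + 21 = -35)
m(B) = 1/(3 + B)
Q(Y) = 36481/1024 (Q(Y) = (6 + 1/(3 - 35))² = (6 + 1/(-32))² = (6 - 1/32)² = (191/32)² = 36481/1024)
1/Q(58) = 1/(36481/1024) = 1024/36481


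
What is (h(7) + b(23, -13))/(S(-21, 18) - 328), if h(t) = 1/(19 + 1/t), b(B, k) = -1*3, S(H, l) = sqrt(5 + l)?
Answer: 64780/7206587 + 395*sqrt(23)/14413174 ≈ 0.0091204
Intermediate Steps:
b(B, k) = -3
(h(7) + b(23, -13))/(S(-21, 18) - 328) = (7/(1 + 19*7) - 3)/(sqrt(5 + 18) - 328) = (7/(1 + 133) - 3)/(sqrt(23) - 328) = (7/134 - 3)/(-328 + sqrt(23)) = -395/(134*(-328 + sqrt(23)))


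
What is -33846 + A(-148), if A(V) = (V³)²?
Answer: 10509215337418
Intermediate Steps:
A(V) = V⁶
-33846 + A(-148) = -33846 + (-148)⁶ = -33846 + 10509215371264 = 10509215337418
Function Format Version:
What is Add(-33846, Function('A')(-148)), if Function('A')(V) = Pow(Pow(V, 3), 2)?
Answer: 10509215337418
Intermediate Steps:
Function('A')(V) = Pow(V, 6)
Add(-33846, Function('A')(-148)) = Add(-33846, Pow(-148, 6)) = Add(-33846, 10509215371264) = 10509215337418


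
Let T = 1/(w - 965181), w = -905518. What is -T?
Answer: 1/1870699 ≈ 5.3456e-7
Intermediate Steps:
T = -1/1870699 (T = 1/(-905518 - 965181) = 1/(-1870699) = -1/1870699 ≈ -5.3456e-7)
-T = -1*(-1/1870699) = 1/1870699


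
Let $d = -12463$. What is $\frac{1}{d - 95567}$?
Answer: $- \frac{1}{108030} \approx -9.2567 \cdot 10^{-6}$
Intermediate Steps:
$\frac{1}{d - 95567} = \frac{1}{-12463 - 95567} = \frac{1}{-108030} = - \frac{1}{108030}$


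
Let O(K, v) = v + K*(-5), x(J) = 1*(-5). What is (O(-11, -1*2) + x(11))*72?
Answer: 3456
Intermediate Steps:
x(J) = -5
O(K, v) = v - 5*K
(O(-11, -1*2) + x(11))*72 = ((-1*2 - 5*(-11)) - 5)*72 = ((-2 + 55) - 5)*72 = (53 - 5)*72 = 48*72 = 3456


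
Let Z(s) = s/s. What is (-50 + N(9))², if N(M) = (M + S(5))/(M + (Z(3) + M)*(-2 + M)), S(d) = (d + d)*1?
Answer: 15452761/6241 ≈ 2476.0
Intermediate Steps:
Z(s) = 1
S(d) = 2*d (S(d) = (2*d)*1 = 2*d)
N(M) = (10 + M)/(M + (1 + M)*(-2 + M)) (N(M) = (M + 2*5)/(M + (1 + M)*(-2 + M)) = (M + 10)/(M + (1 + M)*(-2 + M)) = (10 + M)/(M + (1 + M)*(-2 + M)))
(-50 + N(9))² = (-50 + (10 + 9)/(-2 + 9²))² = (-50 + 19/(-2 + 81))² = (-50 + 19/79)² = (-3931/79)² = 15452761/6241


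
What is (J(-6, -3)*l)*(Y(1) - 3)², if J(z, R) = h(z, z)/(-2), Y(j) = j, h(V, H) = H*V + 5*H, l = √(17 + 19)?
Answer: -72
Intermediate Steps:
l = 6 (l = √36 = 6)
h(V, H) = 5*H + H*V
J(z, R) = -z*(5 + z)/2 (J(z, R) = (z*(5 + z))/(-2) = (z*(5 + z))*(-½) = -z*(5 + z)/2)
(J(-6, -3)*l)*(Y(1) - 3)² = (-½*(-6)*(5 - 6)*6)*(1 - 3)² = (-½*(-6)*(-1)*6)*(-2)² = -3*6*4 = -18*4 = -72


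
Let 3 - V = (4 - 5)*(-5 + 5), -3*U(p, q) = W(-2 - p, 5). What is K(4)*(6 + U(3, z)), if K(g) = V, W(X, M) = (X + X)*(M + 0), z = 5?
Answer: 68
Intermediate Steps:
W(X, M) = 2*M*X (W(X, M) = (2*X)*M = 2*M*X)
U(p, q) = 20/3 + 10*p/3 (U(p, q) = -2*5*(-2 - p)/3 = -(-20 - 10*p)/3 = 20/3 + 10*p/3)
V = 3 (V = 3 - (4 - 5)*(-5 + 5) = 3 - (-1)*0 = 3 - 1*0 = 3 + 0 = 3)
K(g) = 3
K(4)*(6 + U(3, z)) = 3*(6 + (20/3 + (10/3)*3)) = 3*(6 + (20/3 + 10)) = 3*(6 + 50/3) = 3*(68/3) = 68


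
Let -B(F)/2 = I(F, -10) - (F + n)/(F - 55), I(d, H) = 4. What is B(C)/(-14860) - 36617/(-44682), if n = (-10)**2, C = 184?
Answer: 1950370123/2379242030 ≈ 0.81974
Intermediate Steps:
n = 100
B(F) = -8 + 2*(100 + F)/(-55 + F) (B(F) = -2*(4 - (F + 100)/(F - 55)) = -2*(4 - (100 + F)/(-55 + F)) = -8 + 2*(100 + F)/(-55 + F))
B(C)/(-14860) - 36617/(-44682) = (2*(320 - 3*184)/(-55 + 184))/(-14860) - 36617/(-44682) = (2*(320 - 552)/129)*(-1/14860) - 36617*(-1/44682) = (2*(1/129)*(-232))*(-1/14860) + 36617/44682 = -464/129*(-1/14860) + 36617/44682 = 116/479235 + 36617/44682 = 1950370123/2379242030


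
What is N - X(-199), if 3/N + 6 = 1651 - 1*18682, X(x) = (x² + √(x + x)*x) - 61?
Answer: -224547661/5679 + 199*I*√398 ≈ -39540.0 + 3970.0*I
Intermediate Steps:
X(x) = -61 + x² + √2*x^(3/2) (X(x) = (x² + √(2*x)*x) - 61 = (x² + (√2*√x)*x) - 61 = (x² + √2*x^(3/2)) - 61 = -61 + x² + √2*x^(3/2))
N = -1/5679 (N = 3/(-6 + (1651 - 1*18682)) = 3/(-6 + (1651 - 18682)) = 3/(-6 - 17031) = 3/(-17037) = 3*(-1/17037) = -1/5679 ≈ -0.00017609)
N - X(-199) = -1/5679 - (-61 + (-199)² + √2*(-199)^(3/2)) = -1/5679 - (-61 + 39601 + √2*(-199*I*√199)) = -1/5679 - (-61 + 39601 - 199*I*√398) = -1/5679 - (39540 - 199*I*√398) = -1/5679 + (-39540 + 199*I*√398) = -224547661/5679 + 199*I*√398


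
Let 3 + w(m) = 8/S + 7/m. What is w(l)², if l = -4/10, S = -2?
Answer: 2401/4 ≈ 600.25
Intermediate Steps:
l = -⅖ (l = -4*⅒ = -⅖ ≈ -0.40000)
w(m) = -7 + 7/m (w(m) = -3 + (8/(-2) + 7/m) = -3 + (8*(-½) + 7/m) = -3 + (-4 + 7/m) = -7 + 7/m)
w(l)² = (-7 + 7/(-⅖))² = (-7 + 7*(-5/2))² = (-7 - 35/2)² = (-49/2)² = 2401/4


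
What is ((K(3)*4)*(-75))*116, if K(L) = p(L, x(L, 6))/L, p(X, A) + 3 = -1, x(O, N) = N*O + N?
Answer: 46400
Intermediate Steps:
x(O, N) = N + N*O
p(X, A) = -4 (p(X, A) = -3 - 1 = -4)
K(L) = -4/L
((K(3)*4)*(-75))*116 = ((-4/3*4)*(-75))*116 = ((-4*⅓*4)*(-75))*116 = (-4/3*4*(-75))*116 = -16/3*(-75)*116 = 400*116 = 46400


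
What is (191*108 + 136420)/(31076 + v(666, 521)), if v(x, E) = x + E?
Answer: 157048/32263 ≈ 4.8677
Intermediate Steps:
v(x, E) = E + x
(191*108 + 136420)/(31076 + v(666, 521)) = (191*108 + 136420)/(31076 + (521 + 666)) = (20628 + 136420)/(31076 + 1187) = 157048/32263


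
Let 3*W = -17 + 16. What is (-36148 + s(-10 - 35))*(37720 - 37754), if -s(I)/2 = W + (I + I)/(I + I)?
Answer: 3687232/3 ≈ 1.2291e+6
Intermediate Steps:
W = -1/3 (W = (-17 + 16)/3 = (1/3)*(-1) = -1/3 ≈ -0.33333)
s(I) = -4/3 (s(I) = -2*(-1/3 + (I + I)/(I + I)) = -2*(-1/3 + (2*I)/((2*I))) = -2*(-1/3 + (2*I)*(1/(2*I))) = -2*(-1/3 + 1) = -2*2/3 = -4/3)
(-36148 + s(-10 - 35))*(37720 - 37754) = (-36148 - 4/3)*(37720 - 37754) = -108448/3*(-34) = 3687232/3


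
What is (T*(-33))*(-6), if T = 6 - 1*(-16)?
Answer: 4356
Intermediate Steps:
T = 22 (T = 6 + 16 = 22)
(T*(-33))*(-6) = (22*(-33))*(-6) = -726*(-6) = 4356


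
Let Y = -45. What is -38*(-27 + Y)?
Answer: 2736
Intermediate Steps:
-38*(-27 + Y) = -38*(-27 - 45) = -38*(-72) = 2736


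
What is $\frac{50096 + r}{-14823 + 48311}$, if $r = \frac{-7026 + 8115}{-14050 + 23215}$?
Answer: $\frac{153043643}{102305840} \approx 1.4959$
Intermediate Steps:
$r = \frac{363}{3055}$ ($r = \frac{1089}{9165} = 1089 \cdot \frac{1}{9165} = \frac{363}{3055} \approx 0.11882$)
$\frac{50096 + r}{-14823 + 48311} = \frac{50096 + \frac{363}{3055}}{-14823 + 48311} = \frac{153043643}{3055 \cdot 33488} = \frac{153043643}{3055} \cdot \frac{1}{33488} = \frac{153043643}{102305840}$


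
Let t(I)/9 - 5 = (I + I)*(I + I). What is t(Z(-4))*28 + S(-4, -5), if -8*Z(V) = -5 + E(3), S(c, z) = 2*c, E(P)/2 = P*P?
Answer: 15655/4 ≈ 3913.8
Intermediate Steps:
E(P) = 2*P² (E(P) = 2*(P*P) = 2*P²)
Z(V) = -13/8 (Z(V) = -(-5 + 2*3²)/8 = -(-5 + 2*9)/8 = -(-5 + 18)/8 = -⅛*13 = -13/8)
t(I) = 45 + 36*I² (t(I) = 45 + 9*((I + I)*(I + I)) = 45 + 9*((2*I)*(2*I)) = 45 + 9*(4*I²) = 45 + 36*I²)
t(Z(-4))*28 + S(-4, -5) = (45 + 36*(-13/8)²)*28 + 2*(-4) = (45 + 36*(169/64))*28 - 8 = (45 + 1521/16)*28 - 8 = (2241/16)*28 - 8 = 15687/4 - 8 = 15655/4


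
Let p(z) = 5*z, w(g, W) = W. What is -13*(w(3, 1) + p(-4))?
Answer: 247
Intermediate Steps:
-13*(w(3, 1) + p(-4)) = -13*(1 + 5*(-4)) = -13*(1 - 20) = -13*(-19) = 247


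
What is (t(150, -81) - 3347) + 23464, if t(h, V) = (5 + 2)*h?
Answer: 21167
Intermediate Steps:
t(h, V) = 7*h
(t(150, -81) - 3347) + 23464 = (7*150 - 3347) + 23464 = (1050 - 3347) + 23464 = -2297 + 23464 = 21167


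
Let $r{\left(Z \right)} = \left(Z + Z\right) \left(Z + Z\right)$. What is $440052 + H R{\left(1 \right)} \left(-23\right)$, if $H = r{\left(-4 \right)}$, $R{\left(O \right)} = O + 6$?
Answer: $429748$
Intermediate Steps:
$r{\left(Z \right)} = 4 Z^{2}$ ($r{\left(Z \right)} = 2 Z 2 Z = 4 Z^{2}$)
$R{\left(O \right)} = 6 + O$
$H = 64$ ($H = 4 \left(-4\right)^{2} = 4 \cdot 16 = 64$)
$440052 + H R{\left(1 \right)} \left(-23\right) = 440052 + 64 \left(6 + 1\right) \left(-23\right) = 440052 + 64 \cdot 7 \left(-23\right) = 440052 + 448 \left(-23\right) = 440052 - 10304 = 429748$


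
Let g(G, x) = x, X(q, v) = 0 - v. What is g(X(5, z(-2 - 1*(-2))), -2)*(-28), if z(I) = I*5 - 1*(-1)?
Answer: 56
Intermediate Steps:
z(I) = 1 + 5*I (z(I) = 5*I + 1 = 1 + 5*I)
X(q, v) = -v
g(X(5, z(-2 - 1*(-2))), -2)*(-28) = -2*(-28) = 56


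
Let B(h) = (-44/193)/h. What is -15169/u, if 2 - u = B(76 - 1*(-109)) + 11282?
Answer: 541609145/402752356 ≈ 1.3448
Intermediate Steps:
B(h) = -44/(193*h) (B(h) = (-44*1/193)/h = -44/(193*h))
u = -402752356/35705 (u = 2 - (-44/(193*(76 - 1*(-109))) + 11282) = 2 - (-44/(193*(76 + 109)) + 11282) = 2 - (-44/193/185 + 11282) = 2 - (-44/193*1/185 + 11282) = 2 - (-44/35705 + 11282) = 2 - 1*402823766/35705 = 2 - 402823766/35705 = -402752356/35705 ≈ -11280.)
-15169/u = -15169/(-402752356/35705) = -15169*(-35705/402752356) = 541609145/402752356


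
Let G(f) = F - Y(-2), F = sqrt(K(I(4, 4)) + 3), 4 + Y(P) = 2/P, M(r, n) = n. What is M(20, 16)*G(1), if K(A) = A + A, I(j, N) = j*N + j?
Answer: 80 + 16*sqrt(43) ≈ 184.92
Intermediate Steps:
I(j, N) = j + N*j (I(j, N) = N*j + j = j + N*j)
K(A) = 2*A
Y(P) = -4 + 2/P
F = sqrt(43) (F = sqrt(2*(4*(1 + 4)) + 3) = sqrt(2*(4*5) + 3) = sqrt(2*20 + 3) = sqrt(40 + 3) = sqrt(43) ≈ 6.5574)
G(f) = 5 + sqrt(43) (G(f) = sqrt(43) - (-4 + 2/(-2)) = sqrt(43) - (-4 + 2*(-1/2)) = sqrt(43) - (-4 - 1) = sqrt(43) - 1*(-5) = sqrt(43) + 5 = 5 + sqrt(43))
M(20, 16)*G(1) = 16*(5 + sqrt(43)) = 80 + 16*sqrt(43)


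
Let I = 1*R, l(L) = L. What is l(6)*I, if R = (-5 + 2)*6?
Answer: -108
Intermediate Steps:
R = -18 (R = -3*6 = -18)
I = -18 (I = 1*(-18) = -18)
l(6)*I = 6*(-18) = -108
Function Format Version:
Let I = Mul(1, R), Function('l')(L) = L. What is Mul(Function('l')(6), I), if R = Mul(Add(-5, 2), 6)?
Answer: -108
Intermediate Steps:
R = -18 (R = Mul(-3, 6) = -18)
I = -18 (I = Mul(1, -18) = -18)
Mul(Function('l')(6), I) = Mul(6, -18) = -108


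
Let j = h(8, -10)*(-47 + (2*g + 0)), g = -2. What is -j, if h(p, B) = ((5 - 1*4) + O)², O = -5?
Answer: 816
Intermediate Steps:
h(p, B) = 16 (h(p, B) = ((5 - 1*4) - 5)² = ((5 - 4) - 5)² = (1 - 5)² = (-4)² = 16)
j = -816 (j = 16*(-47 + (2*(-2) + 0)) = 16*(-47 + (-4 + 0)) = 16*(-47 - 4) = 16*(-51) = -816)
-j = -1*(-816) = 816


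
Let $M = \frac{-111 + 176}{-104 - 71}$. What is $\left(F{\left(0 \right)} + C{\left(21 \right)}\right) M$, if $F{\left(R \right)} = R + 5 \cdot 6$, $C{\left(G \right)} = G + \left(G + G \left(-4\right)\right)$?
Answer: $\frac{156}{35} \approx 4.4571$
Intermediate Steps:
$C{\left(G \right)} = - 2 G$ ($C{\left(G \right)} = G + \left(G - 4 G\right) = G - 3 G = - 2 G$)
$M = - \frac{13}{35}$ ($M = \frac{65}{-175} = 65 \left(- \frac{1}{175}\right) = - \frac{13}{35} \approx -0.37143$)
$F{\left(R \right)} = 30 + R$ ($F{\left(R \right)} = R + 30 = 30 + R$)
$\left(F{\left(0 \right)} + C{\left(21 \right)}\right) M = \left(\left(30 + 0\right) - 42\right) \left(- \frac{13}{35}\right) = \left(30 - 42\right) \left(- \frac{13}{35}\right) = \left(-12\right) \left(- \frac{13}{35}\right) = \frac{156}{35}$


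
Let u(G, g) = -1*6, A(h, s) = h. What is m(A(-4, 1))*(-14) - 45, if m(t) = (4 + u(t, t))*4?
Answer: 67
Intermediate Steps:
u(G, g) = -6
m(t) = -8 (m(t) = (4 - 6)*4 = -2*4 = -8)
m(A(-4, 1))*(-14) - 45 = -8*(-14) - 45 = 112 - 45 = 67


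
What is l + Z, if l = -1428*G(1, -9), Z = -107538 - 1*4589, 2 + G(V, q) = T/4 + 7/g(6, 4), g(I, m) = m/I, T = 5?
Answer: -126050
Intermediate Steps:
G(V, q) = 39/4 (G(V, q) = -2 + (5/4 + 7/((4/6))) = -2 + (5*(¼) + 7/((4*(⅙)))) = -2 + (5/4 + 7/(⅔)) = -2 + (5/4 + 7*(3/2)) = -2 + (5/4 + 21/2) = -2 + 47/4 = 39/4)
Z = -112127 (Z = -107538 - 4589 = -112127)
l = -13923 (l = -1428*39/4 = -13923)
l + Z = -13923 - 112127 = -126050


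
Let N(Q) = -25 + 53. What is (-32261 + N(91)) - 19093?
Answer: -51326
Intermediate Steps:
N(Q) = 28
(-32261 + N(91)) - 19093 = (-32261 + 28) - 19093 = -32233 - 19093 = -51326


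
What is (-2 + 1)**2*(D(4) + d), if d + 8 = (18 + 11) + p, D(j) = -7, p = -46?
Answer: -32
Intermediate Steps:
d = -25 (d = -8 + ((18 + 11) - 46) = -8 + (29 - 46) = -8 - 17 = -25)
(-2 + 1)**2*(D(4) + d) = (-2 + 1)**2*(-7 - 25) = (-1)**2*(-32) = 1*(-32) = -32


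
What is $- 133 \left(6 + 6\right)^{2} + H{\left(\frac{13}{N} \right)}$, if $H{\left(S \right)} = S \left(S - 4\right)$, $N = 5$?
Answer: $- \frac{478891}{25} \approx -19156.0$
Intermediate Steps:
$H{\left(S \right)} = S \left(-4 + S\right)$
$- 133 \left(6 + 6\right)^{2} + H{\left(\frac{13}{N} \right)} = - 133 \left(6 + 6\right)^{2} + \frac{13}{5} \left(-4 + \frac{13}{5}\right) = - 133 \cdot 12^{2} + 13 \cdot \frac{1}{5} \left(-4 + 13 \cdot \frac{1}{5}\right) = \left(-133\right) 144 + \frac{13 \left(-4 + \frac{13}{5}\right)}{5} = -19152 + \frac{13}{5} \left(- \frac{7}{5}\right) = -19152 - \frac{91}{25} = - \frac{478891}{25}$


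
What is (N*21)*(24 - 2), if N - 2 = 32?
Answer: 15708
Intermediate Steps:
N = 34 (N = 2 + 32 = 34)
(N*21)*(24 - 2) = (34*21)*(24 - 2) = 714*22 = 15708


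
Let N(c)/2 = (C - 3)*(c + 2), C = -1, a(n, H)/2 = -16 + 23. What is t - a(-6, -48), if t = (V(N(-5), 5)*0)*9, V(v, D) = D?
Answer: -14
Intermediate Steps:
a(n, H) = 14 (a(n, H) = 2*(-16 + 23) = 2*7 = 14)
N(c) = -16 - 8*c (N(c) = 2*((-1 - 3)*(c + 2)) = 2*(-4*(2 + c)) = 2*(-8 - 4*c) = -16 - 8*c)
t = 0 (t = (5*0)*9 = 0*9 = 0)
t - a(-6, -48) = 0 - 1*14 = 0 - 14 = -14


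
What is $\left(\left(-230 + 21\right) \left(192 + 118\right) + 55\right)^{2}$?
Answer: $4190620225$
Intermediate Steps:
$\left(\left(-230 + 21\right) \left(192 + 118\right) + 55\right)^{2} = \left(\left(-209\right) 310 + 55\right)^{2} = \left(-64790 + 55\right)^{2} = \left(-64735\right)^{2} = 4190620225$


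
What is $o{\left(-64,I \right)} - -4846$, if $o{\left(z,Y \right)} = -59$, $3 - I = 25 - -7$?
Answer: $4787$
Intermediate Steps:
$I = -29$ ($I = 3 - \left(25 - -7\right) = 3 - \left(25 + 7\right) = 3 - 32 = -29$)
$o{\left(-64,I \right)} - -4846 = -59 - -4846 = -59 + 4846 = 4787$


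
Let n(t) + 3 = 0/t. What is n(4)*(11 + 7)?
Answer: -54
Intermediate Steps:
n(t) = -3 (n(t) = -3 + 0/t = -3 + 0 = -3)
n(4)*(11 + 7) = -3*(11 + 7) = -3*18 = -54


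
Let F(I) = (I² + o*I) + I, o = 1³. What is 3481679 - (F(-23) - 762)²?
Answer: 3403838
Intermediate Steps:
o = 1
F(I) = I² + 2*I (F(I) = (I² + 1*I) + I = (I² + I) + I = (I + I²) + I = I² + 2*I)
3481679 - (F(-23) - 762)² = 3481679 - (-23*(2 - 23) - 762)² = 3481679 - (-23*(-21) - 762)² = 3481679 - (483 - 762)² = 3481679 - 1*(-279)² = 3481679 - 1*77841 = 3481679 - 77841 = 3403838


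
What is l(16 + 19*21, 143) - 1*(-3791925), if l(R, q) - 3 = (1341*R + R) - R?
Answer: 4348443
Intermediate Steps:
l(R, q) = 3 + 1341*R (l(R, q) = 3 + ((1341*R + R) - R) = 3 + (1342*R - R) = 3 + 1341*R)
l(16 + 19*21, 143) - 1*(-3791925) = (3 + 1341*(16 + 19*21)) - 1*(-3791925) = (3 + 1341*(16 + 399)) + 3791925 = (3 + 1341*415) + 3791925 = (3 + 556515) + 3791925 = 556518 + 3791925 = 4348443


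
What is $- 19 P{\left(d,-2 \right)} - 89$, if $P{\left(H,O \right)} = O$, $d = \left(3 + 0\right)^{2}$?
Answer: $-51$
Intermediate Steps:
$d = 9$ ($d = 3^{2} = 9$)
$- 19 P{\left(d,-2 \right)} - 89 = \left(-19\right) \left(-2\right) - 89 = 38 - 89 = -51$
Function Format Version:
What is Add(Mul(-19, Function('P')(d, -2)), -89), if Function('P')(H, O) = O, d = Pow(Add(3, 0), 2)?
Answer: -51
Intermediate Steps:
d = 9 (d = Pow(3, 2) = 9)
Add(Mul(-19, Function('P')(d, -2)), -89) = Add(Mul(-19, -2), -89) = Add(38, -89) = -51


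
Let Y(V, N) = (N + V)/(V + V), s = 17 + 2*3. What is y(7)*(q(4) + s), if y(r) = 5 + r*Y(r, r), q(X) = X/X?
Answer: 288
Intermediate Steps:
s = 23 (s = 17 + 6 = 23)
Y(V, N) = (N + V)/(2*V) (Y(V, N) = (N + V)/((2*V)) = (N + V)*(1/(2*V)) = (N + V)/(2*V))
q(X) = 1
y(r) = 5 + r (y(r) = 5 + r*((r + r)/(2*r)) = 5 + r*((2*r)/(2*r)) = 5 + r*1 = 5 + r)
y(7)*(q(4) + s) = (5 + 7)*(1 + 23) = 12*24 = 288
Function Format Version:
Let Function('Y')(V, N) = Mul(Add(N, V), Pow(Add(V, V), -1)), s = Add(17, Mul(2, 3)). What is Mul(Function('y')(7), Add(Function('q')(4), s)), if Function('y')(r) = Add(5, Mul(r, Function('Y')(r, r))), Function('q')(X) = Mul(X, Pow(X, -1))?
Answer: 288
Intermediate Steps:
s = 23 (s = Add(17, 6) = 23)
Function('Y')(V, N) = Mul(Rational(1, 2), Pow(V, -1), Add(N, V)) (Function('Y')(V, N) = Mul(Add(N, V), Pow(Mul(2, V), -1)) = Mul(Add(N, V), Mul(Rational(1, 2), Pow(V, -1))) = Mul(Rational(1, 2), Pow(V, -1), Add(N, V)))
Function('q')(X) = 1
Function('y')(r) = Add(5, r) (Function('y')(r) = Add(5, Mul(r, Mul(Rational(1, 2), Pow(r, -1), Add(r, r)))) = Add(5, Mul(r, Mul(Rational(1, 2), Pow(r, -1), Mul(2, r)))) = Add(5, Mul(r, 1)) = Add(5, r))
Mul(Function('y')(7), Add(Function('q')(4), s)) = Mul(Add(5, 7), Add(1, 23)) = Mul(12, 24) = 288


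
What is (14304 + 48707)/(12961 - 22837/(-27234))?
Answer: 1716041574/353002711 ≈ 4.8613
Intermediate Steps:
(14304 + 48707)/(12961 - 22837/(-27234)) = 63011/(12961 - 22837*(-1/27234)) = 63011/(12961 + 22837/27234) = 63011/(353002711/27234) = 63011*(27234/353002711) = 1716041574/353002711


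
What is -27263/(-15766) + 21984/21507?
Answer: 310981695/113026454 ≈ 2.7514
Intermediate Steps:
-27263/(-15766) + 21984/21507 = -27263*(-1/15766) + 21984*(1/21507) = 27263/15766 + 7328/7169 = 310981695/113026454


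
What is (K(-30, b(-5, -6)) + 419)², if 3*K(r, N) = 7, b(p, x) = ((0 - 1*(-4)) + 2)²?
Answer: 1597696/9 ≈ 1.7752e+5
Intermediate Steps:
b(p, x) = 36 (b(p, x) = ((0 + 4) + 2)² = (4 + 2)² = 6² = 36)
K(r, N) = 7/3 (K(r, N) = (⅓)*7 = 7/3)
(K(-30, b(-5, -6)) + 419)² = (7/3 + 419)² = (1264/3)² = 1597696/9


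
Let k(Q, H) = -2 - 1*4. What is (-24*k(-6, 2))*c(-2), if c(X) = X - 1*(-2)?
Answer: 0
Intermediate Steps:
k(Q, H) = -6 (k(Q, H) = -2 - 4 = -6)
c(X) = 2 + X (c(X) = X + 2 = 2 + X)
(-24*k(-6, 2))*c(-2) = (-24*(-6))*(2 - 2) = 144*0 = 0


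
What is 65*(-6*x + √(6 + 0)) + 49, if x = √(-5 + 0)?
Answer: 49 + 65*√6 - 390*I*√5 ≈ 208.22 - 872.07*I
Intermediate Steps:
x = I*√5 (x = √(-5) = I*√5 ≈ 2.2361*I)
65*(-6*x + √(6 + 0)) + 49 = 65*(-6*I*√5 + √(6 + 0)) + 49 = 65*(-6*I*√5 + √6) + 49 = 65*(√6 - 6*I*√5) + 49 = (65*√6 - 390*I*√5) + 49 = 49 + 65*√6 - 390*I*√5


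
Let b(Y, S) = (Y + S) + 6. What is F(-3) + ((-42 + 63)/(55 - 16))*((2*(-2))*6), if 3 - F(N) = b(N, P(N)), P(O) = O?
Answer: -129/13 ≈ -9.9231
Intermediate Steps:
b(Y, S) = 6 + S + Y (b(Y, S) = (S + Y) + 6 = 6 + S + Y)
F(N) = -3 - 2*N (F(N) = 3 - (6 + N + N) = 3 - (6 + 2*N) = 3 + (-6 - 2*N) = -3 - 2*N)
F(-3) + ((-42 + 63)/(55 - 16))*((2*(-2))*6) = (-3 - 2*(-3)) + ((-42 + 63)/(55 - 16))*((2*(-2))*6) = (-3 + 6) + (21/39)*(-4*6) = 3 + (21*(1/39))*(-24) = 3 + (7/13)*(-24) = 3 - 168/13 = -129/13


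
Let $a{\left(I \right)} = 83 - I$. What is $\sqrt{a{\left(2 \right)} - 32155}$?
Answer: $i \sqrt{32074} \approx 179.09 i$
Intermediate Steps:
$\sqrt{a{\left(2 \right)} - 32155} = \sqrt{\left(83 - 2\right) - 32155} = \sqrt{81 - 32155} = \sqrt{-32074} = i \sqrt{32074}$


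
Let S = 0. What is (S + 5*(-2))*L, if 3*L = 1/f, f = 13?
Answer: -10/39 ≈ -0.25641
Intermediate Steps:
L = 1/39 (L = (⅓)/13 = (⅓)*(1/13) = 1/39 ≈ 0.025641)
(S + 5*(-2))*L = (0 + 5*(-2))*(1/39) = (0 - 10)*(1/39) = -10*1/39 = -10/39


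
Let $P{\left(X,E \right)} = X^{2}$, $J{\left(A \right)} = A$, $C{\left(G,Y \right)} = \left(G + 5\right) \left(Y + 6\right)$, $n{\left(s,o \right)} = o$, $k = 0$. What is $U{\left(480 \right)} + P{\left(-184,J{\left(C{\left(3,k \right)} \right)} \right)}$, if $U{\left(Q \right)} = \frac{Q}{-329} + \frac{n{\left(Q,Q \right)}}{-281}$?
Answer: $\frac{3129660544}{92449} \approx 33853.0$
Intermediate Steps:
$C{\left(G,Y \right)} = \left(5 + G\right) \left(6 + Y\right)$
$U{\left(Q \right)} = - \frac{610 Q}{92449}$ ($U{\left(Q \right)} = \frac{Q}{-329} + \frac{Q}{-281} = Q \left(- \frac{1}{329}\right) + Q \left(- \frac{1}{281}\right) = - \frac{Q}{329} - \frac{Q}{281} = - \frac{610 Q}{92449}$)
$U{\left(480 \right)} + P{\left(-184,J{\left(C{\left(3,k \right)} \right)} \right)} = \left(- \frac{610}{92449}\right) 480 + \left(-184\right)^{2} = - \frac{292800}{92449} + 33856 = \frac{3129660544}{92449}$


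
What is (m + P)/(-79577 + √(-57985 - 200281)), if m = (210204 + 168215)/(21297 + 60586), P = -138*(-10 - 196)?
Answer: -185267060690911/518545157398185 - 2328148343*I*√258266/518545157398185 ≈ -0.35728 - 0.0022817*I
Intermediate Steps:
P = 28428 (P = -138*(-206) = 28428)
m = 378419/81883 ≈ 4.6215
(m + P)/(-79577 + √(-57985 - 200281)) = (378419/81883 + 28428)/(-79577 + √(-57985 - 200281)) = 2328148343/(81883*(-79577 + √(-258266))) = 2328148343/(81883*(-79577 + I*√258266))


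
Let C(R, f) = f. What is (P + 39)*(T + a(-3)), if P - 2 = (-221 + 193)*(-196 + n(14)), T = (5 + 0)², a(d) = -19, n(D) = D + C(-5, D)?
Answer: 28470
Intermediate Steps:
n(D) = 2*D (n(D) = D + D = 2*D)
T = 25 (T = 5² = 25)
P = 4706 (P = 2 + (-221 + 193)*(-196 + 2*14) = 2 - 28*(-196 + 28) = 2 - 28*(-168) = 2 + 4704 = 4706)
(P + 39)*(T + a(-3)) = (4706 + 39)*(25 - 19) = 4745*6 = 28470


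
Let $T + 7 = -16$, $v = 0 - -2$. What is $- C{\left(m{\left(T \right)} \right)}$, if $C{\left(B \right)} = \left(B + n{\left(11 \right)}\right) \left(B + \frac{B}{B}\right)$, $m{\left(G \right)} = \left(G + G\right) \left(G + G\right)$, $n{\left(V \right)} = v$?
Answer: $-4483806$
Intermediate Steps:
$v = 2$ ($v = 0 + 2 = 2$)
$T = -23$ ($T = -7 - 16 = -23$)
$n{\left(V \right)} = 2$
$m{\left(G \right)} = 4 G^{2}$ ($m{\left(G \right)} = 2 G 2 G = 4 G^{2}$)
$C{\left(B \right)} = \left(1 + B\right) \left(2 + B\right)$ ($C{\left(B \right)} = \left(B + 2\right) \left(B + \frac{B}{B}\right) = \left(2 + B\right) \left(B + 1\right) = \left(2 + B\right) \left(1 + B\right) = \left(1 + B\right) \left(2 + B\right)$)
$- C{\left(m{\left(T \right)} \right)} = - (2 + \left(4 \left(-23\right)^{2}\right)^{2} + 3 \cdot 4 \left(-23\right)^{2}) = - (2 + \left(4 \cdot 529\right)^{2} + 3 \cdot 4 \cdot 529) = - (2 + 2116^{2} + 3 \cdot 2116) = - (2 + 4477456 + 6348) = \left(-1\right) 4483806 = -4483806$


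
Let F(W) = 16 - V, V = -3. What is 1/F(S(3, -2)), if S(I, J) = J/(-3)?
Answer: 1/19 ≈ 0.052632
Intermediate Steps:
S(I, J) = -J/3 (S(I, J) = J*(-⅓) = -J/3)
F(W) = 19 (F(W) = 16 - 1*(-3) = 16 + 3 = 19)
1/F(S(3, -2)) = 1/19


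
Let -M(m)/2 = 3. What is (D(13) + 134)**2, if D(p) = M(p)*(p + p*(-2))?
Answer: 44944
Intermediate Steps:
M(m) = -6 (M(m) = -2*3 = -6)
D(p) = 6*p (D(p) = -6*(p + p*(-2)) = -6*(p - 2*p) = -(-6)*p = 6*p)
(D(13) + 134)**2 = (6*13 + 134)**2 = (78 + 134)**2 = 212**2 = 44944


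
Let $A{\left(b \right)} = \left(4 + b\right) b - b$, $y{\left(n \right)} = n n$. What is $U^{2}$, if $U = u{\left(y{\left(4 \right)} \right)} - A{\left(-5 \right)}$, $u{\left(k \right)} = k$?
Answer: $36$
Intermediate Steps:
$y{\left(n \right)} = n^{2}$
$A{\left(b \right)} = - b + b \left(4 + b\right)$ ($A{\left(b \right)} = b \left(4 + b\right) - b = - b + b \left(4 + b\right)$)
$U = 6$ ($U = 4^{2} - - 5 \left(3 - 5\right) = 16 - \left(-5\right) \left(-2\right) = 16 - 10 = 6$)
$U^{2} = 6^{2} = 36$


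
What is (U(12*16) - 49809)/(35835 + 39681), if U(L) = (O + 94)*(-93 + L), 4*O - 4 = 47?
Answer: -52321/100688 ≈ -0.51964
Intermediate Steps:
O = 51/4 (O = 1 + (¼)*47 = 1 + 47/4 = 51/4 ≈ 12.750)
U(L) = -39711/4 + 427*L/4 (U(L) = (51/4 + 94)*(-93 + L) = 427*(-93 + L)/4 = -39711/4 + 427*L/4)
(U(12*16) - 49809)/(35835 + 39681) = ((-39711/4 + 427*(12*16)/4) - 49809)/(35835 + 39681) = ((-39711/4 + (427/4)*192) - 49809)/75516 = ((-39711/4 + 20496) - 49809)*(1/75516) = (42273/4 - 49809)*(1/75516) = -156963/4*1/75516 = -52321/100688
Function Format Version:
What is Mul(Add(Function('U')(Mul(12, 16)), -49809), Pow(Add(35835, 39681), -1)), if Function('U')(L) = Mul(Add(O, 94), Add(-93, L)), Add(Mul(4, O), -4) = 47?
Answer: Rational(-52321, 100688) ≈ -0.51964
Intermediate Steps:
O = Rational(51, 4) (O = Add(1, Mul(Rational(1, 4), 47)) = Add(1, Rational(47, 4)) = Rational(51, 4) ≈ 12.750)
Function('U')(L) = Add(Rational(-39711, 4), Mul(Rational(427, 4), L)) (Function('U')(L) = Mul(Add(Rational(51, 4), 94), Add(-93, L)) = Mul(Rational(427, 4), Add(-93, L)) = Add(Rational(-39711, 4), Mul(Rational(427, 4), L)))
Mul(Add(Function('U')(Mul(12, 16)), -49809), Pow(Add(35835, 39681), -1)) = Mul(Add(Add(Rational(-39711, 4), Mul(Rational(427, 4), Mul(12, 16))), -49809), Pow(Add(35835, 39681), -1)) = Mul(Add(Add(Rational(-39711, 4), Mul(Rational(427, 4), 192)), -49809), Pow(75516, -1)) = Mul(Add(Add(Rational(-39711, 4), 20496), -49809), Rational(1, 75516)) = Mul(Add(Rational(42273, 4), -49809), Rational(1, 75516)) = Mul(Rational(-156963, 4), Rational(1, 75516)) = Rational(-52321, 100688)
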